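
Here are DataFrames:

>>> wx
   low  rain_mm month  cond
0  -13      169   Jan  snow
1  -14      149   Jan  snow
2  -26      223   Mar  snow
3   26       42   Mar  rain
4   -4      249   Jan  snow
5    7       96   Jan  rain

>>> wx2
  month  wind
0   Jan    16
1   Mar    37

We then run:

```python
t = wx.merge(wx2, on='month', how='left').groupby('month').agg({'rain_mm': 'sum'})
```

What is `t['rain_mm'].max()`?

merge on 'month' (how='left') → 6 rows:
   low  rain_mm month  cond  wind
0  -13      169   Jan  snow    16
1  -14      149   Jan  snow    16
2  -26      223   Mar  snow    37
3   26       42   Mar  rain    37
4   -4      249   Jan  snow    16
5    7       96   Jan  rain    16
group by month, sum of rain_mm:
       rain_mm
month         
Jan        663
Mar        265
The max of column 'rain_mm' is 663.

663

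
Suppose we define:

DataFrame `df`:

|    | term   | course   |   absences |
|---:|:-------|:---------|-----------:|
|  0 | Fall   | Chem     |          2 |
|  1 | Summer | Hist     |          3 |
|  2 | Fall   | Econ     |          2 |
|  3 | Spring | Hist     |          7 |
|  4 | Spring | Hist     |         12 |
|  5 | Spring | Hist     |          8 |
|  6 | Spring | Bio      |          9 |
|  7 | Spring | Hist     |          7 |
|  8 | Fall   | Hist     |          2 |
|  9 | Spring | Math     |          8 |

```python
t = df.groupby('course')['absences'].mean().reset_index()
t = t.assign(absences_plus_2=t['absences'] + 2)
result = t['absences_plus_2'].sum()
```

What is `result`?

37.5

group by course, mean of absences:
course
Bio     9.0
Chem    2.0
Econ    2.0
Hist    6.5
Math    8.0
Name: absences, dtype: float64
reset_index():
  course  absences
0    Bio       9.0
1   Chem       2.0
2   Econ       2.0
3   Hist       6.5
4   Math       8.0
add column absences_plus_2 = t['absences'] + 2:
  course  absences  absences_plus_2
0    Bio       9.0             11.0
1   Chem       2.0              4.0
2   Econ       2.0              4.0
3   Hist       6.5              8.5
4   Math       8.0             10.0
The sum of column 'absences_plus_2' is 37.5.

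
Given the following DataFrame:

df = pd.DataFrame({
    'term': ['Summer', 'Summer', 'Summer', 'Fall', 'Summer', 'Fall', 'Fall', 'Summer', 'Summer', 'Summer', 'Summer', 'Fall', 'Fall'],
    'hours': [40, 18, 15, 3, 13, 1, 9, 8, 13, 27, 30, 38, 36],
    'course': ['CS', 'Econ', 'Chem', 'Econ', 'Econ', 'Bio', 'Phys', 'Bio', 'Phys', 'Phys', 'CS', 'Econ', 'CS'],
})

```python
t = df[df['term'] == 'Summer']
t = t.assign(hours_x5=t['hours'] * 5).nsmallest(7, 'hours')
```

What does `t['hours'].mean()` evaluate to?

filter rows where term == 'Summer':
      term  hours course
0   Summer     40     CS
1   Summer     18   Econ
2   Summer     15   Chem
4   Summer     13   Econ
7   Summer      8    Bio
8   Summer     13   Phys
9   Summer     27   Phys
10  Summer     30     CS
add column hours_x5 = t['hours'] * 5:
      term  hours course  hours_x5
0   Summer     40     CS       200
1   Summer     18   Econ        90
2   Summer     15   Chem        75
4   Summer     13   Econ        65
7   Summer      8    Bio        40
8   Summer     13   Phys        65
9   Summer     27   Phys       135
10  Summer     30     CS       150
take 7 rows with smallest hours:
      term  hours course  hours_x5
7   Summer      8    Bio        40
4   Summer     13   Econ        65
8   Summer     13   Phys        65
2   Summer     15   Chem        75
1   Summer     18   Econ        90
9   Summer     27   Phys       135
10  Summer     30     CS       150
The mean of column 'hours' is 17.7142857143.

17.7142857143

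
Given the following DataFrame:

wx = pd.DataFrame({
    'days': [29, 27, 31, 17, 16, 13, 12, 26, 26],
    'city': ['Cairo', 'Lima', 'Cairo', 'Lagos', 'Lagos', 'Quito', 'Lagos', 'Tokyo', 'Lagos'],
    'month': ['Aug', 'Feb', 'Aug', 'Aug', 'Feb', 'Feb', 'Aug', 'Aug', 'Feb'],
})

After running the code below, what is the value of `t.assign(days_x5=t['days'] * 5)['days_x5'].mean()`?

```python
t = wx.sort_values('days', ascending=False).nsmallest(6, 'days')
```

91.6666666667

sort by days descending:
   days   city month
2    31  Cairo   Aug
0    29  Cairo   Aug
1    27   Lima   Feb
7    26  Tokyo   Aug
8    26  Lagos   Feb
3    17  Lagos   Aug
4    16  Lagos   Feb
5    13  Quito   Feb
6    12  Lagos   Aug
take 6 rows with smallest days:
   days   city month
6    12  Lagos   Aug
5    13  Quito   Feb
4    16  Lagos   Feb
3    17  Lagos   Aug
7    26  Tokyo   Aug
8    26  Lagos   Feb
add column days_x5 = t['days'] * 5:
   days   city month  days_x5
6    12  Lagos   Aug       60
5    13  Quito   Feb       65
4    16  Lagos   Feb       80
3    17  Lagos   Aug       85
7    26  Tokyo   Aug      130
8    26  Lagos   Feb      130
Reading off the mean of column 'days_x5', we get 91.6666666667.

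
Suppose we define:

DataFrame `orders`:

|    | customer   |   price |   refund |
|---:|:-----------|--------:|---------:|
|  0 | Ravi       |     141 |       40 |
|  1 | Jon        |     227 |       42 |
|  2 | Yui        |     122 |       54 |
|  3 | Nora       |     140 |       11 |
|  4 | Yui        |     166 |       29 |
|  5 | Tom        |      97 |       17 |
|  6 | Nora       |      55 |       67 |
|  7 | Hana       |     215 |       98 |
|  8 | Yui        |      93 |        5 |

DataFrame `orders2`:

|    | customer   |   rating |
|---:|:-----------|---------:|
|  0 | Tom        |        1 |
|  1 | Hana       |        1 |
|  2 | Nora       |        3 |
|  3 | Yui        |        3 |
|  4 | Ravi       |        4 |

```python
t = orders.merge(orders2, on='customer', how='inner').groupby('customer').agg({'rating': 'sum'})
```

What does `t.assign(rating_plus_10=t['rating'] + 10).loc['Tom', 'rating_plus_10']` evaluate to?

11

merge on 'customer' (how='inner') → 8 rows:
  customer  price  refund  rating
0     Ravi    141      40       4
1      Yui    122      54       3
2     Nora    140      11       3
3      Yui    166      29       3
4      Tom     97      17       1
5     Nora     55      67       3
6     Hana    215      98       1
7      Yui     93       5       3
group by customer, sum of rating:
          rating
customer        
Hana           1
Nora           6
Ravi           4
Tom            1
Yui            9
add column rating_plus_10 = t['rating'] + 10:
          rating  rating_plus_10
customer                        
Hana           1              11
Nora           6              16
Ravi           4              14
Tom            1              11
Yui            9              19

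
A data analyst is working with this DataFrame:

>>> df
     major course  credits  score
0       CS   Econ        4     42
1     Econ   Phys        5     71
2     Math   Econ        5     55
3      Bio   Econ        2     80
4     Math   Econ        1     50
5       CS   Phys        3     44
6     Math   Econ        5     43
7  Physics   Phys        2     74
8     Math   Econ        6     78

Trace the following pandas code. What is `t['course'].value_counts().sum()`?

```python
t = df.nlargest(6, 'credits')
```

take 6 rows with largest credits:
  major course  credits  score
8  Math   Econ        6     78
1  Econ   Phys        5     71
2  Math   Econ        5     55
6  Math   Econ        5     43
0    CS   Econ        4     42
5    CS   Phys        3     44
value_counts of course:
course
Econ    4
Phys    2
Name: count, dtype: int64
Hence 6.

6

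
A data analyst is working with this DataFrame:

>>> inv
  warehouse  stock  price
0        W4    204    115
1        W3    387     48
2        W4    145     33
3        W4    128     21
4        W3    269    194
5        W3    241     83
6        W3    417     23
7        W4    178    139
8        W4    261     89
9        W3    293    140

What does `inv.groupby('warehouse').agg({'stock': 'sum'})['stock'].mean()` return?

1261.5

group by warehouse, sum of stock:
           stock
warehouse       
W3          1607
W4           916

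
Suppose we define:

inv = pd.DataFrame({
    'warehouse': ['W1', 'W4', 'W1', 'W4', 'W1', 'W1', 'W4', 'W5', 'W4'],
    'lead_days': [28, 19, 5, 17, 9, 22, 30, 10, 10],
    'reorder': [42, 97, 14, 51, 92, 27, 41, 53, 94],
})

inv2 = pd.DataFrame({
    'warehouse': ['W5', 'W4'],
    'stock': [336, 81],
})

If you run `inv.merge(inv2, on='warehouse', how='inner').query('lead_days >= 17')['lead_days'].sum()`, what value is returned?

66

merge on 'warehouse' (how='inner') → 5 rows:
  warehouse  lead_days  reorder  stock
0        W4         19       97     81
1        W4         17       51     81
2        W4         30       41     81
3        W5         10       53    336
4        W4         10       94     81
filter rows where lead_days >= 17:
  warehouse  lead_days  reorder  stock
0        W4         19       97     81
1        W4         17       51     81
2        W4         30       41     81
Reading off the sum of column 'lead_days', we get 66.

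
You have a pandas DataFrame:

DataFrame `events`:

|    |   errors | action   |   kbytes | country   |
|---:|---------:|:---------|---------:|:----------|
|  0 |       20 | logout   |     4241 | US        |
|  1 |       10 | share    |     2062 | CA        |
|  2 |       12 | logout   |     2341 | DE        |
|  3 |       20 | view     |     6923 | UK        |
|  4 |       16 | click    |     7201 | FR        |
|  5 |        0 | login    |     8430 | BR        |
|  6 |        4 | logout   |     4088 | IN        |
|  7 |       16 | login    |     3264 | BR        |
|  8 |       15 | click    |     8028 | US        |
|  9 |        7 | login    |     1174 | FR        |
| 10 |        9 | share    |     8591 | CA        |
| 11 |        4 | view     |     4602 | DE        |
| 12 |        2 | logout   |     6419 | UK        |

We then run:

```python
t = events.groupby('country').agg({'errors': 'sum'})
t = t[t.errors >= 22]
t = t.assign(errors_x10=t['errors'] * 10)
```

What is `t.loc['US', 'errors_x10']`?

group by country, sum of errors:
         errors
country        
BR           16
CA           19
DE           16
FR           23
IN            4
UK           22
US           35
filter rows where errors >= 22:
         errors
country        
FR           23
UK           22
US           35
add column errors_x10 = t['errors'] * 10:
         errors  errors_x10
country                    
FR           23         230
UK           22         220
US           35         350
Then the value at row 'US', column 'errors_x10': 350

350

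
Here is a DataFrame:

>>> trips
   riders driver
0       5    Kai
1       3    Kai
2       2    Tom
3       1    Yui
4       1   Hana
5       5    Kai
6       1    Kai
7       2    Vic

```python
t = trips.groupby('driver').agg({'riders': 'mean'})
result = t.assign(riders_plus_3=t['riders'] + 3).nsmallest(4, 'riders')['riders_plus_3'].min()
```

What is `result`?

4.0

group by driver, mean of riders:
        riders
driver        
Hana       1.0
Kai        3.5
Tom        2.0
Vic        2.0
Yui        1.0
add column riders_plus_3 = t['riders'] + 3:
        riders  riders_plus_3
driver                       
Hana       1.0            4.0
Kai        3.5            6.5
Tom        2.0            5.0
Vic        2.0            5.0
Yui        1.0            4.0
take 4 rows with smallest riders:
        riders  riders_plus_3
driver                       
Hana       1.0            4.0
Yui        1.0            4.0
Tom        2.0            5.0
Vic        2.0            5.0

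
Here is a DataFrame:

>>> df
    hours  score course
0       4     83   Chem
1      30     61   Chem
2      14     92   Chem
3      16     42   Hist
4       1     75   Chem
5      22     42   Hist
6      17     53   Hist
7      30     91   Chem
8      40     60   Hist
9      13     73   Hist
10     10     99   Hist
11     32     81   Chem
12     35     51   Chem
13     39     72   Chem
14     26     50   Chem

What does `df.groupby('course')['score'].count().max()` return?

group by course, count of score:
course
Chem    9
Hist    6
Name: score, dtype: int64

9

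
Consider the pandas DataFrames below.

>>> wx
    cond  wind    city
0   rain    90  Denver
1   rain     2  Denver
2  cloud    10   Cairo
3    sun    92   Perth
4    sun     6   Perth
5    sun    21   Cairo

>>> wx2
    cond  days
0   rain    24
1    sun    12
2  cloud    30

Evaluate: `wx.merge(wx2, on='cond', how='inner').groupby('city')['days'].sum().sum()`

114

merge on 'cond' (how='inner') → 6 rows:
    cond  wind    city  days
0   rain    90  Denver    24
1   rain     2  Denver    24
2  cloud    10   Cairo    30
3    sun    92   Perth    12
4    sun     6   Perth    12
5    sun    21   Cairo    12
group by city, sum of days:
city
Cairo     42
Denver    48
Perth     24
Name: days, dtype: int64
The sum of the resulting series is 114.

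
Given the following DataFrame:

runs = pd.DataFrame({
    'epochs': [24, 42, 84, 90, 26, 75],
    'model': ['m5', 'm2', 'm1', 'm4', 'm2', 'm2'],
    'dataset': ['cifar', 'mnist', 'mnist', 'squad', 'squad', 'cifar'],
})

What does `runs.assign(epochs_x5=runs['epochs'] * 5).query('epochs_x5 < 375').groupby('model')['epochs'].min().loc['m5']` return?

add column epochs_x5 = runs['epochs'] * 5:
   epochs model dataset  epochs_x5
0      24    m5   cifar        120
1      42    m2   mnist        210
2      84    m1   mnist        420
3      90    m4   squad        450
4      26    m2   squad        130
5      75    m2   cifar        375
filter rows where epochs_x5 < 375:
   epochs model dataset  epochs_x5
0      24    m5   cifar        120
1      42    m2   mnist        210
4      26    m2   squad        130
group by model, min of epochs:
model
m2    26
m5    24
Name: epochs, dtype: int64

24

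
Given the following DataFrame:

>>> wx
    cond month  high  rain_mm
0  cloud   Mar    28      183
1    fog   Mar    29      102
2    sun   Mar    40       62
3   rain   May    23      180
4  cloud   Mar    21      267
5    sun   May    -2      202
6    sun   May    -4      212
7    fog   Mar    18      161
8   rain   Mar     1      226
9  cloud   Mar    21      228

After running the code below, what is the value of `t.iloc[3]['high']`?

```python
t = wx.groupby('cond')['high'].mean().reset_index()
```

11.3333333333

group by cond, mean of high:
cond
cloud    23.333333
fog      23.500000
rain     12.000000
sun      11.333333
Name: high, dtype: float64
reset_index():
    cond       high
0  cloud  23.333333
1    fog  23.500000
2   rain  12.000000
3    sun  11.333333
Then the value at position 3, column 'high': 11.3333333333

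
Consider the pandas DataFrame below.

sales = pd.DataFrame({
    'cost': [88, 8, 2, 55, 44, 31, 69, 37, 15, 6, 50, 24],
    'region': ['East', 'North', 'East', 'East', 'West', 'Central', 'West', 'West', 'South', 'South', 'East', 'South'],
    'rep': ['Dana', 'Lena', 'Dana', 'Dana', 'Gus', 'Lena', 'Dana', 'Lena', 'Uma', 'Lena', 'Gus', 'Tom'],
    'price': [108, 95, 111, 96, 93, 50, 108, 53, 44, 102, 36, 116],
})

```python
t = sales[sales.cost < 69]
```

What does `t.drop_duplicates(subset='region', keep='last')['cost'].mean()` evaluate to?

30.0

filter rows where cost < 69:
    cost   region   rep  price
1      8    North  Lena     95
2      2     East  Dana    111
3     55     East  Dana     96
4     44     West   Gus     93
5     31  Central  Lena     50
7     37     West  Lena     53
8     15    South   Uma     44
9      6    South  Lena    102
10    50     East   Gus     36
11    24    South   Tom    116
drop duplicate region (keep=last):
    cost   region   rep  price
1      8    North  Lena     95
5     31  Central  Lena     50
7     37     West  Lena     53
10    50     East   Gus     36
11    24    South   Tom    116
Then the mean of column 'cost': 30.0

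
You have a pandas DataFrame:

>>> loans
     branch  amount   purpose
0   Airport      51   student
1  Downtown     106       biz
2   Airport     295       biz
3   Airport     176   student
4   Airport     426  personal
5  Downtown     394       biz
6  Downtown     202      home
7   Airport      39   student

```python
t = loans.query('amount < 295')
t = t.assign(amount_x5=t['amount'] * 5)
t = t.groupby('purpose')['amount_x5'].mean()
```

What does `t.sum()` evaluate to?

1983.33333333

filter rows where amount < 295:
     branch  amount  purpose
0   Airport      51  student
1  Downtown     106      biz
3   Airport     176  student
6  Downtown     202     home
7   Airport      39  student
add column amount_x5 = t['amount'] * 5:
     branch  amount  purpose  amount_x5
0   Airport      51  student        255
1  Downtown     106      biz        530
3   Airport     176  student        880
6  Downtown     202     home       1010
7   Airport      39  student        195
group by purpose, mean of amount_x5:
purpose
biz         530.000000
home       1010.000000
student     443.333333
Name: amount_x5, dtype: float64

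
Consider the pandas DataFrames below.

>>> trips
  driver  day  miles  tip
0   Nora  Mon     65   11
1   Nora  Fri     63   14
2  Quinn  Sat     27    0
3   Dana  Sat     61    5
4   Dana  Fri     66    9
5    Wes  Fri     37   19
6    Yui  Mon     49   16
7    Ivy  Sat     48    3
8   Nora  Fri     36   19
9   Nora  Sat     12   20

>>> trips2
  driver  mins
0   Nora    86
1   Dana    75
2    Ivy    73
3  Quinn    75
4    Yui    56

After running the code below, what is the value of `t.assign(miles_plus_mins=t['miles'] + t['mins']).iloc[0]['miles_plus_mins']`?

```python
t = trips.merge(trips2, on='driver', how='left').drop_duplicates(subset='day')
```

151.0

merge on 'driver' (how='left') → 10 rows:
  driver  day  miles  tip  mins
0   Nora  Mon     65   11  86.0
1   Nora  Fri     63   14  86.0
2  Quinn  Sat     27    0  75.0
3   Dana  Sat     61    5  75.0
4   Dana  Fri     66    9  75.0
5    Wes  Fri     37   19   NaN
6    Yui  Mon     49   16  56.0
7    Ivy  Sat     48    3  73.0
8   Nora  Fri     36   19  86.0
9   Nora  Sat     12   20  86.0
drop duplicate day (keep=first):
  driver  day  miles  tip  mins
0   Nora  Mon     65   11  86.0
1   Nora  Fri     63   14  86.0
2  Quinn  Sat     27    0  75.0
add column miles_plus_mins = t['miles'] + t['mins']:
  driver  day  miles  tip  mins  miles_plus_mins
0   Nora  Mon     65   11  86.0            151.0
1   Nora  Fri     63   14  86.0            149.0
2  Quinn  Sat     27    0  75.0            102.0
Reading off the value at position 0, column 'miles_plus_mins', we get 151.0.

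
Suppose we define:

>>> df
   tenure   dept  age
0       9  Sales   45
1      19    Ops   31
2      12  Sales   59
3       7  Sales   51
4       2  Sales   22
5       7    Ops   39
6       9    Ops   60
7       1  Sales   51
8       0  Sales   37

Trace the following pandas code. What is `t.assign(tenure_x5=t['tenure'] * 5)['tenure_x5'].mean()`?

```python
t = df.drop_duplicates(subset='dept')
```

drop duplicate dept (keep=first):
   tenure   dept  age
0       9  Sales   45
1      19    Ops   31
add column tenure_x5 = t['tenure'] * 5:
   tenure   dept  age  tenure_x5
0       9  Sales   45         45
1      19    Ops   31         95
mean of column 'tenure_x5' → 70.0

70.0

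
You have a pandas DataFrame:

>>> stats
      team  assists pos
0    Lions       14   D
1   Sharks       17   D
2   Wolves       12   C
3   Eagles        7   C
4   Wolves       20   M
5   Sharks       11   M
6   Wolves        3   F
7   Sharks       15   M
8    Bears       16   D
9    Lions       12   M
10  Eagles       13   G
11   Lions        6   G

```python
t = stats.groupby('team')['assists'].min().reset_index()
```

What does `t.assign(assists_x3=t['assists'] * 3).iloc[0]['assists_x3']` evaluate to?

48

group by team, min of assists:
team
Bears     16
Eagles     7
Lions      6
Sharks    11
Wolves     3
Name: assists, dtype: int64
reset_index():
     team  assists
0   Bears       16
1  Eagles        7
2   Lions        6
3  Sharks       11
4  Wolves        3
add column assists_x3 = t['assists'] * 3:
     team  assists  assists_x3
0   Bears       16          48
1  Eagles        7          21
2   Lions        6          18
3  Sharks       11          33
4  Wolves        3           9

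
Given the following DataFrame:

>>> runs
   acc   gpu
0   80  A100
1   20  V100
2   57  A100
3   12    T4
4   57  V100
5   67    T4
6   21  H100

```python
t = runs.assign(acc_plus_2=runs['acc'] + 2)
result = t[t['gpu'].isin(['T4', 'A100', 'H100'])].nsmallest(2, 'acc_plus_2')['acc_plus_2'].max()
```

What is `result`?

23

add column acc_plus_2 = runs['acc'] + 2:
   acc   gpu  acc_plus_2
0   80  A100          82
1   20  V100          22
2   57  A100          59
3   12    T4          14
4   57  V100          59
5   67    T4          69
6   21  H100          23
filter rows where gpu in ['T4', 'A100', 'H100']:
   acc   gpu  acc_plus_2
0   80  A100          82
2   57  A100          59
3   12    T4          14
5   67    T4          69
6   21  H100          23
take 2 rows with smallest acc_plus_2:
   acc   gpu  acc_plus_2
3   12    T4          14
6   21  H100          23
Reading off the max of column 'acc_plus_2', we get 23.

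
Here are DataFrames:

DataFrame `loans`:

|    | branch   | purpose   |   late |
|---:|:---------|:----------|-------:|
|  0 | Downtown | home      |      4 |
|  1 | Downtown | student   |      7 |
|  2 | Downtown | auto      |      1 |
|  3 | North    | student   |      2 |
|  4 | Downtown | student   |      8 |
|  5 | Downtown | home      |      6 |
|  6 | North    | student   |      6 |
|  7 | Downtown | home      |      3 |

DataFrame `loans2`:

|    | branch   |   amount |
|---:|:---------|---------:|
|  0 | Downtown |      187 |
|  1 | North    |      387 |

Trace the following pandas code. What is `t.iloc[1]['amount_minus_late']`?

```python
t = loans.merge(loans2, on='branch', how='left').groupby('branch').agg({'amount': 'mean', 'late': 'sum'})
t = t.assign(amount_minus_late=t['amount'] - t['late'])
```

merge on 'branch' (how='left') → 8 rows:
     branch  purpose  late  amount
0  Downtown     home     4     187
1  Downtown  student     7     187
2  Downtown     auto     1     187
3     North  student     2     387
4  Downtown  student     8     187
5  Downtown     home     6     187
6     North  student     6     387
7  Downtown     home     3     187
group by branch: mean(amount), sum(late):
          amount  late
branch                
Downtown   187.0    29
North      387.0     8
add column amount_minus_late = t['amount'] - t['late']:
          amount  late  amount_minus_late
branch                                   
Downtown   187.0    29              158.0
North      387.0     8              379.0
So iloc[1]['amount_minus_late'] = 379.0.

379.0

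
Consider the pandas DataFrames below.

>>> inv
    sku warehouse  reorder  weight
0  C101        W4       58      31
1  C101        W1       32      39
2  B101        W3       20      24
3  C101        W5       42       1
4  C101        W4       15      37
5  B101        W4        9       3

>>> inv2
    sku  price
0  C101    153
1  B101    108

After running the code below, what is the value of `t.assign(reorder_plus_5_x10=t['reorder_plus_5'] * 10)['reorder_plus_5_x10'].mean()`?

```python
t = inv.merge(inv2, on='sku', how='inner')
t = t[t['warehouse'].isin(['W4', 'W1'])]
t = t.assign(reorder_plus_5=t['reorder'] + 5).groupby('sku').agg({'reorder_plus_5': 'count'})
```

20.0

merge on 'sku' (how='inner') → 6 rows:
    sku warehouse  reorder  weight  price
0  C101        W4       58      31    153
1  C101        W1       32      39    153
2  B101        W3       20      24    108
3  C101        W5       42       1    153
4  C101        W4       15      37    153
5  B101        W4        9       3    108
filter rows where warehouse in ['W4', 'W1']:
    sku warehouse  reorder  weight  price
0  C101        W4       58      31    153
1  C101        W1       32      39    153
4  C101        W4       15      37    153
5  B101        W4        9       3    108
add column reorder_plus_5 = t['reorder'] + 5:
    sku warehouse  reorder  weight  price  reorder_plus_5
0  C101        W4       58      31    153              63
1  C101        W1       32      39    153              37
4  C101        W4       15      37    153              20
5  B101        W4        9       3    108              14
group by sku, count of reorder_plus_5:
      reorder_plus_5
sku                 
B101               1
C101               3
add column reorder_plus_5_x10 = t['reorder_plus_5'] * 10:
      reorder_plus_5  reorder_plus_5_x10
sku                                     
B101               1                  10
C101               3                  30
Finally, mean of column 'reorder_plus_5_x10' = 20.0.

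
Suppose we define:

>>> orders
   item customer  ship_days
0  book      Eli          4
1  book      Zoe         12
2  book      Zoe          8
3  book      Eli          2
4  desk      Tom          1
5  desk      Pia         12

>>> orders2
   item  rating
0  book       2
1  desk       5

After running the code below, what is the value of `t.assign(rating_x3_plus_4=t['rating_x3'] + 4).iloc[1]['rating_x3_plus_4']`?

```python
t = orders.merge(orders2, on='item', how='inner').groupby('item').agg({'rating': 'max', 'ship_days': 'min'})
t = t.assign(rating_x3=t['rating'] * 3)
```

19

merge on 'item' (how='inner') → 6 rows:
   item customer  ship_days  rating
0  book      Eli          4       2
1  book      Zoe         12       2
2  book      Zoe          8       2
3  book      Eli          2       2
4  desk      Tom          1       5
5  desk      Pia         12       5
group by item: max(rating), min(ship_days):
      rating  ship_days
item                   
book       2          2
desk       5          1
add column rating_x3 = t['rating'] * 3:
      rating  ship_days  rating_x3
item                              
book       2          2          6
desk       5          1         15
add column rating_x3_plus_4 = t['rating_x3'] + 4:
      rating  ship_days  rating_x3  rating_x3_plus_4
item                                                
book       2          2          6                10
desk       5          1         15                19
The value at position 1, column 'rating_x3_plus_4' is 19.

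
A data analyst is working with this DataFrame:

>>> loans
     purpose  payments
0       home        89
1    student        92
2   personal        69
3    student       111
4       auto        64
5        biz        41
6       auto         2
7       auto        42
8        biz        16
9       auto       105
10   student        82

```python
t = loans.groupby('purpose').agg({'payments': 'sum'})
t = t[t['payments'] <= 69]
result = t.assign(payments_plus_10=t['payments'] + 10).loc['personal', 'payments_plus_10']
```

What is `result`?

79

group by purpose, sum of payments:
          payments
purpose           
auto           213
biz             57
home            89
personal        69
student        285
filter rows where payments <= 69:
          payments
purpose           
biz             57
personal        69
add column payments_plus_10 = t['payments'] + 10:
          payments  payments_plus_10
purpose                             
biz             57                67
personal        69                79
value at row 'personal', column 'payments_plus_10' → 79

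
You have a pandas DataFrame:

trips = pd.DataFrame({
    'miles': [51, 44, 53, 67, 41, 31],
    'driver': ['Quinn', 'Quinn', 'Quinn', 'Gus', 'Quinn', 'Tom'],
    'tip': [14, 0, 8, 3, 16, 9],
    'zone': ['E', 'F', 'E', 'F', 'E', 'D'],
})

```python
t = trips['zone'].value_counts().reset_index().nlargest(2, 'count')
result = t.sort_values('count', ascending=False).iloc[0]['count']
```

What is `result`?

value_counts of zone:
zone
E    3
F    2
D    1
Name: count, dtype: int64
reset_index():
  zone  count
0    E      3
1    F      2
2    D      1
take 2 rows with largest count:
  zone  count
0    E      3
1    F      2
sort by count descending:
  zone  count
0    E      3
1    F      2
Reading off the value at position 0, column 'count', we get 3.

3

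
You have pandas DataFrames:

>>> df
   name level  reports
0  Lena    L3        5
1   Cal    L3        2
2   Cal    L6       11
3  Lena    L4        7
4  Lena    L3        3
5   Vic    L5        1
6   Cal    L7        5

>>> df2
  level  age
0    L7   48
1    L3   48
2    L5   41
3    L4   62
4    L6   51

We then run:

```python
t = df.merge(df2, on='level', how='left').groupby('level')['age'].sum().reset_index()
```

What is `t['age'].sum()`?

346

merge on 'level' (how='left') → 7 rows:
   name level  reports  age
0  Lena    L3        5   48
1   Cal    L3        2   48
2   Cal    L6       11   51
3  Lena    L4        7   62
4  Lena    L3        3   48
5   Vic    L5        1   41
6   Cal    L7        5   48
group by level, sum of age:
level
L3    144
L4     62
L5     41
L6     51
L7     48
Name: age, dtype: int64
reset_index():
  level  age
0    L3  144
1    L4   62
2    L5   41
3    L6   51
4    L7   48
The sum of column 'age' is 346.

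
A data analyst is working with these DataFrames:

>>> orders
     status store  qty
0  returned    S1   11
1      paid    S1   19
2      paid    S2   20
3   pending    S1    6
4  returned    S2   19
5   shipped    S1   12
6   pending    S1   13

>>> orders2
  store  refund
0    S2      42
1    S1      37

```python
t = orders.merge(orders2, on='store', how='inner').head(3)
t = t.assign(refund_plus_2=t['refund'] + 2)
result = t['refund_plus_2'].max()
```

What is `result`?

44

merge on 'store' (how='inner') → 7 rows:
     status store  qty  refund
0  returned    S1   11      37
1      paid    S1   19      37
2      paid    S2   20      42
3   pending    S1    6      37
4  returned    S2   19      42
5   shipped    S1   12      37
6   pending    S1   13      37
take first 3 rows:
     status store  qty  refund
0  returned    S1   11      37
1      paid    S1   19      37
2      paid    S2   20      42
add column refund_plus_2 = t['refund'] + 2:
     status store  qty  refund  refund_plus_2
0  returned    S1   11      37             39
1      paid    S1   19      37             39
2      paid    S2   20      42             44
The max of column 'refund_plus_2' is 44.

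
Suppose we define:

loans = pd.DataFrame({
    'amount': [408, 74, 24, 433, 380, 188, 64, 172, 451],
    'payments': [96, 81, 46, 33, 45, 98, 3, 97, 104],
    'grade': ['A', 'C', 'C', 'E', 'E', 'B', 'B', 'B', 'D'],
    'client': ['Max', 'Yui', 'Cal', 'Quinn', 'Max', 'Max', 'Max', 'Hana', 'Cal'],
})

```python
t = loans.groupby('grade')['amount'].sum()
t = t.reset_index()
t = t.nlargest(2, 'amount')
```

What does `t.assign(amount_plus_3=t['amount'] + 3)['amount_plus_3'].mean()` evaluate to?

group by grade, sum of amount:
grade
A    408
B    424
C     98
D    451
E    813
Name: amount, dtype: int64
reset_index():
  grade  amount
0     A     408
1     B     424
2     C      98
3     D     451
4     E     813
take 2 rows with largest amount:
  grade  amount
4     E     813
3     D     451
add column amount_plus_3 = t['amount'] + 3:
  grade  amount  amount_plus_3
4     E     813            816
3     D     451            454
So mean() = 635.0.

635.0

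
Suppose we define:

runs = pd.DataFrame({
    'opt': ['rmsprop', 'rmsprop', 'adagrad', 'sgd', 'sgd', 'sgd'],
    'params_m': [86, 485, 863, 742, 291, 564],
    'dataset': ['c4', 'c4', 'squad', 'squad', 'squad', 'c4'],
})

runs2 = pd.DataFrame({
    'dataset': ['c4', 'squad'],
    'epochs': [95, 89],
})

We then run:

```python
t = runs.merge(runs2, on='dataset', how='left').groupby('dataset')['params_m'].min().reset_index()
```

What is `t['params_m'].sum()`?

377

merge on 'dataset' (how='left') → 6 rows:
       opt  params_m dataset  epochs
0  rmsprop        86      c4      95
1  rmsprop       485      c4      95
2  adagrad       863   squad      89
3      sgd       742   squad      89
4      sgd       291   squad      89
5      sgd       564      c4      95
group by dataset, min of params_m:
dataset
c4        86
squad    291
Name: params_m, dtype: int64
reset_index():
  dataset  params_m
0      c4        86
1   squad       291
Finally, sum of column 'params_m' = 377.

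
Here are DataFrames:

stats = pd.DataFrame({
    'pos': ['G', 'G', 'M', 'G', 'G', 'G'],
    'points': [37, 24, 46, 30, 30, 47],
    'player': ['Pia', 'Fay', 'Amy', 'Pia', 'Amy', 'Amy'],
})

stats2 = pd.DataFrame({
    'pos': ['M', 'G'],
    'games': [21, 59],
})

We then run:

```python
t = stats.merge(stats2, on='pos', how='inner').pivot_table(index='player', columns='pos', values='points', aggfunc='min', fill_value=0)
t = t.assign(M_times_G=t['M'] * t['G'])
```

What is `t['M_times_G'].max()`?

1380

merge on 'pos' (how='inner') → 6 rows:
  pos  points player  games
0   G      37    Pia     59
1   G      24    Fay     59
2   M      46    Amy     21
3   G      30    Pia     59
4   G      30    Amy     59
5   G      47    Amy     59
pivot: rows=player, cols=pos, min(points):
pos      G   M
player        
Amy     30  46
Fay     24   0
Pia     30   0
add column M_times_G = t['M'] * t['G']:
pos      G   M  M_times_G
player                   
Amy     30  46       1380
Fay     24   0          0
Pia     30   0          0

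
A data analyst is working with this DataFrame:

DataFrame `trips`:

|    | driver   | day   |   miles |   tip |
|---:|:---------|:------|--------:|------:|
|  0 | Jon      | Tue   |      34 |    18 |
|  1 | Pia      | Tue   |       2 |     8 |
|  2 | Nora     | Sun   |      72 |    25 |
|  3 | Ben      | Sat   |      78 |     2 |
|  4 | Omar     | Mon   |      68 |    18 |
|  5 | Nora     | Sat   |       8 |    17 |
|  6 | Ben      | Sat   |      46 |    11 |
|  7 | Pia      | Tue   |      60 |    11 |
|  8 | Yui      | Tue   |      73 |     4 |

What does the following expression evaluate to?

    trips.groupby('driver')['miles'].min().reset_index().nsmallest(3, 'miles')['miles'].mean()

group by driver, min of miles:
driver
Ben     46
Jon     34
Nora     8
Omar    68
Pia      2
Yui     73
Name: miles, dtype: int64
reset_index():
  driver  miles
0    Ben     46
1    Jon     34
2   Nora      8
3   Omar     68
4    Pia      2
5    Yui     73
take 3 rows with smallest miles:
  driver  miles
4    Pia      2
2   Nora      8
1    Jon     34
Taking the mean of column 'miles' gives 14.6666666667.

14.6666666667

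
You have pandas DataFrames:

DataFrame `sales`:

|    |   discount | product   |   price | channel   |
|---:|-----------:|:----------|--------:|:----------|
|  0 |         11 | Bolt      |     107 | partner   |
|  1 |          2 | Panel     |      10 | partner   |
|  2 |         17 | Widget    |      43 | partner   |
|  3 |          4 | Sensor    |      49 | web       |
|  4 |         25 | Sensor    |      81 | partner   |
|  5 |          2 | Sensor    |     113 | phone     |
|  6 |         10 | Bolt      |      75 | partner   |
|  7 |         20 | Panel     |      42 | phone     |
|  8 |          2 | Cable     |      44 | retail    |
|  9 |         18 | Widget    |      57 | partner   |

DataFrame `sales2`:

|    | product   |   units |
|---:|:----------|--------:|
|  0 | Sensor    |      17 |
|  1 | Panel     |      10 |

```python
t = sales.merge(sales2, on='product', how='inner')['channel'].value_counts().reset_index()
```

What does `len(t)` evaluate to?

merge on 'product' (how='inner') → 5 rows:
   discount product  price  channel  units
0         2   Panel     10  partner     10
1         4  Sensor     49      web     17
2        25  Sensor     81  partner     17
3         2  Sensor    113    phone     17
4        20   Panel     42    phone     10
value_counts of channel:
channel
partner    2
phone      2
web        1
Name: count, dtype: int64
reset_index():
   channel  count
0  partner      2
1    phone      2
2      web      1

3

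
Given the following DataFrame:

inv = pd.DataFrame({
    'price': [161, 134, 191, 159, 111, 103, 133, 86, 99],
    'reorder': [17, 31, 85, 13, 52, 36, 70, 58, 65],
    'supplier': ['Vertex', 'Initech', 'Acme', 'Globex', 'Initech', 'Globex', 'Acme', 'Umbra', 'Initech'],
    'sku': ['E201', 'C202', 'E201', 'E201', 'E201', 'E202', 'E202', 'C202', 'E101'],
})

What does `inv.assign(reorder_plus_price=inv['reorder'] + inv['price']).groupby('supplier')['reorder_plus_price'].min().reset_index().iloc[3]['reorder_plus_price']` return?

144

add column reorder_plus_price = inv['reorder'] + inv['price']:
   price  reorder supplier   sku  reorder_plus_price
0    161       17   Vertex  E201                 178
1    134       31  Initech  C202                 165
2    191       85     Acme  E201                 276
3    159       13   Globex  E201                 172
4    111       52  Initech  E201                 163
5    103       36   Globex  E202                 139
6    133       70     Acme  E202                 203
7     86       58    Umbra  C202                 144
8     99       65  Initech  E101                 164
group by supplier, min of reorder_plus_price:
supplier
Acme       203
Globex     139
Initech    163
Umbra      144
Vertex     178
Name: reorder_plus_price, dtype: int64
reset_index():
  supplier  reorder_plus_price
0     Acme                 203
1   Globex                 139
2  Initech                 163
3    Umbra                 144
4   Vertex                 178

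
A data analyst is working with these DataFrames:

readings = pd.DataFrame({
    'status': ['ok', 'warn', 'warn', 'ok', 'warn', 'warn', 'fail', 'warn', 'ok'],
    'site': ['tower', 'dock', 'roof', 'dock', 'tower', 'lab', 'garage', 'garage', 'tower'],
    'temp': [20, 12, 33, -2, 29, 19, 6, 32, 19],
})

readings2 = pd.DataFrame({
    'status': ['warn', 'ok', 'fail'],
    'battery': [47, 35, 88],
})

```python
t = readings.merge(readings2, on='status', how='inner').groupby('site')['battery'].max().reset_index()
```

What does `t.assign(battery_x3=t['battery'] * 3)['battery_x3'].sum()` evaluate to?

828

merge on 'status' (how='inner') → 9 rows:
  status    site  temp  battery
0     ok   tower    20       35
1   warn    dock    12       47
2   warn    roof    33       47
3     ok    dock    -2       35
4   warn   tower    29       47
5   warn     lab    19       47
6   fail  garage     6       88
7   warn  garage    32       47
8     ok   tower    19       35
group by site, max of battery:
site
dock      47
garage    88
lab       47
roof      47
tower     47
Name: battery, dtype: int64
reset_index():
     site  battery
0    dock       47
1  garage       88
2     lab       47
3    roof       47
4   tower       47
add column battery_x3 = t['battery'] * 3:
     site  battery  battery_x3
0    dock       47         141
1  garage       88         264
2     lab       47         141
3    roof       47         141
4   tower       47         141
Reading off the sum of column 'battery_x3', we get 828.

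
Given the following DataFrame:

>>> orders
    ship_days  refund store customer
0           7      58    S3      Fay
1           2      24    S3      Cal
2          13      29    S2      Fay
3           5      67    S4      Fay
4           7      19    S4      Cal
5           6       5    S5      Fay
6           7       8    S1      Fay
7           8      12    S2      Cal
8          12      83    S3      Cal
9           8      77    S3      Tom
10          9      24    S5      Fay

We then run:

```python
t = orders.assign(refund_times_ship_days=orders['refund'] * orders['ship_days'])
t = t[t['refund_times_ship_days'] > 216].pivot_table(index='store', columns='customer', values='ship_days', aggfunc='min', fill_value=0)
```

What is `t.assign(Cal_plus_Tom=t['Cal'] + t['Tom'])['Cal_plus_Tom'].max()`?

add column refund_times_ship_days = orders['refund'] * orders['ship_days']:
    ship_days  refund store customer  refund_times_ship_days
0           7      58    S3      Fay                     406
1           2      24    S3      Cal                      48
2          13      29    S2      Fay                     377
3           5      67    S4      Fay                     335
4           7      19    S4      Cal                     133
5           6       5    S5      Fay                      30
6           7       8    S1      Fay                      56
7           8      12    S2      Cal                      96
8          12      83    S3      Cal                     996
9           8      77    S3      Tom                     616
10          9      24    S5      Fay                     216
filter rows where refund_times_ship_days > 216:
   ship_days  refund store customer  refund_times_ship_days
0          7      58    S3      Fay                     406
2         13      29    S2      Fay                     377
3          5      67    S4      Fay                     335
8         12      83    S3      Cal                     996
9          8      77    S3      Tom                     616
pivot: rows=store, cols=customer, min(ship_days):
customer  Cal  Fay  Tom
store                  
S2          0   13    0
S3         12    7    8
S4          0    5    0
add column Cal_plus_Tom = t['Cal'] + t['Tom']:
customer  Cal  Fay  Tom  Cal_plus_Tom
store                                
S2          0   13    0             0
S3         12    7    8            20
S4          0    5    0             0
Taking the max of column 'Cal_plus_Tom' gives 20.

20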